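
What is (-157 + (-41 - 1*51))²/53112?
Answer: 20667/17704 ≈ 1.1674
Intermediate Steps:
(-157 + (-41 - 1*51))²/53112 = (-157 + (-41 - 51))²*(1/53112) = (-157 - 92)²*(1/53112) = (-249)²*(1/53112) = 62001*(1/53112) = 20667/17704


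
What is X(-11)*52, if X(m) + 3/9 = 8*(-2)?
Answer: -2548/3 ≈ -849.33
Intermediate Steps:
X(m) = -49/3 (X(m) = -1/3 + 8*(-2) = -1/3 - 16 = -49/3)
X(-11)*52 = -49/3*52 = -2548/3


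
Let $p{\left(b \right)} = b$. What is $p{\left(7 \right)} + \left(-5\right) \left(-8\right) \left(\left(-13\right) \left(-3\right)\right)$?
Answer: $1567$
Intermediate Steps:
$p{\left(7 \right)} + \left(-5\right) \left(-8\right) \left(\left(-13\right) \left(-3\right)\right) = 7 + \left(-5\right) \left(-8\right) \left(\left(-13\right) \left(-3\right)\right) = 7 + 40 \cdot 39 = 7 + 1560 = 1567$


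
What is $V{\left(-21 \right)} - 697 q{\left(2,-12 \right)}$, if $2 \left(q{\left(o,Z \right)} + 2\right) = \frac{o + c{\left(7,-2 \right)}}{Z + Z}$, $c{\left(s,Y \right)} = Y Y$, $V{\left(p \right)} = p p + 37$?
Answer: $\frac{15673}{8} \approx 1959.1$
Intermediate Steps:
$V{\left(p \right)} = 37 + p^{2}$ ($V{\left(p \right)} = p^{2} + 37 = 37 + p^{2}$)
$c{\left(s,Y \right)} = Y^{2}$
$q{\left(o,Z \right)} = -2 + \frac{4 + o}{4 Z}$ ($q{\left(o,Z \right)} = -2 + \frac{\left(o + \left(-2\right)^{2}\right) \frac{1}{Z + Z}}{2} = -2 + \frac{\left(o + 4\right) \frac{1}{2 Z}}{2} = -2 + \frac{\left(4 + o\right) \frac{1}{2 Z}}{2} = -2 + \frac{\frac{1}{2} \frac{1}{Z} \left(4 + o\right)}{2} = -2 + \frac{4 + o}{4 Z}$)
$V{\left(-21 \right)} - 697 q{\left(2,-12 \right)} = \left(37 + \left(-21\right)^{2}\right) - 697 \frac{4 + 2 - -96}{4 \left(-12\right)} = \left(37 + 441\right) - 697 \cdot \frac{1}{4} \left(- \frac{1}{12}\right) \left(4 + 2 + 96\right) = 478 - 697 \cdot \frac{1}{4} \left(- \frac{1}{12}\right) 102 = 478 - - \frac{11849}{8} = 478 + \frac{11849}{8} = \frac{15673}{8}$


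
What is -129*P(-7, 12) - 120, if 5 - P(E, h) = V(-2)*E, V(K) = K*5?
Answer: 8265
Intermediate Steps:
V(K) = 5*K
P(E, h) = 5 + 10*E (P(E, h) = 5 - 5*(-2)*E = 5 - (-10)*E = 5 + 10*E)
-129*P(-7, 12) - 120 = -129*(5 + 10*(-7)) - 120 = -129*(5 - 70) - 120 = -129*(-65) - 120 = 8385 - 120 = 8265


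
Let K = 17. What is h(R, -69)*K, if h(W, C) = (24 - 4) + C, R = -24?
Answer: -833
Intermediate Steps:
h(W, C) = 20 + C
h(R, -69)*K = (20 - 69)*17 = -49*17 = -833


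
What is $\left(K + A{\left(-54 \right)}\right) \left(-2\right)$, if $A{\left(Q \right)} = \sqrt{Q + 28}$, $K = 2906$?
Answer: $-5812 - 2 i \sqrt{26} \approx -5812.0 - 10.198 i$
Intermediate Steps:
$A{\left(Q \right)} = \sqrt{28 + Q}$
$\left(K + A{\left(-54 \right)}\right) \left(-2\right) = \left(2906 + \sqrt{28 - 54}\right) \left(-2\right) = \left(2906 + \sqrt{-26}\right) \left(-2\right) = \left(2906 + i \sqrt{26}\right) \left(-2\right) = -5812 - 2 i \sqrt{26}$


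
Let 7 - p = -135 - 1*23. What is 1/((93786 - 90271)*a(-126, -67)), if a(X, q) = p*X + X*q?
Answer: -1/43403220 ≈ -2.3040e-8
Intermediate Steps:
p = 165 (p = 7 - (-135 - 1*23) = 7 - (-135 - 23) = 7 - 1*(-158) = 7 + 158 = 165)
a(X, q) = 165*X + X*q
1/((93786 - 90271)*a(-126, -67)) = 1/((93786 - 90271)*((-126*(165 - 67)))) = 1/(3515*((-126*98))) = (1/3515)/(-12348) = (1/3515)*(-1/12348) = -1/43403220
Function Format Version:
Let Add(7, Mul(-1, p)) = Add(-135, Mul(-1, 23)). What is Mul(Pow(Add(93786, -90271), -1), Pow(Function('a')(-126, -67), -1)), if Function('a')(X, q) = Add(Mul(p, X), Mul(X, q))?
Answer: Rational(-1, 43403220) ≈ -2.3040e-8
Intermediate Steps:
p = 165 (p = Add(7, Mul(-1, Add(-135, Mul(-1, 23)))) = Add(7, Mul(-1, Add(-135, -23))) = Add(7, Mul(-1, -158)) = Add(7, 158) = 165)
Function('a')(X, q) = Add(Mul(165, X), Mul(X, q))
Mul(Pow(Add(93786, -90271), -1), Pow(Function('a')(-126, -67), -1)) = Mul(Pow(Add(93786, -90271), -1), Pow(Mul(-126, Add(165, -67)), -1)) = Mul(Pow(3515, -1), Pow(Mul(-126, 98), -1)) = Mul(Rational(1, 3515), Pow(-12348, -1)) = Mul(Rational(1, 3515), Rational(-1, 12348)) = Rational(-1, 43403220)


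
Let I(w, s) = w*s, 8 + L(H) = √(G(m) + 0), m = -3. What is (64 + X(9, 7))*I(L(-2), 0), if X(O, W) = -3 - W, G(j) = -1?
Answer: 0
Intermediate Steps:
L(H) = -8 + I (L(H) = -8 + √(-1 + 0) = -8 + √(-1) = -8 + I)
I(w, s) = s*w
(64 + X(9, 7))*I(L(-2), 0) = (64 + (-3 - 1*7))*(0*(-8 + I)) = (64 + (-3 - 7))*0 = (64 - 10)*0 = 54*0 = 0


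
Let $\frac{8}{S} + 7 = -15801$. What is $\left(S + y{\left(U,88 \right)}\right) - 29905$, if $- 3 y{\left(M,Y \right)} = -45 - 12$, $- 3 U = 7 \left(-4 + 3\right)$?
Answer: $- \frac{59054737}{1976} \approx -29886.0$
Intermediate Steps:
$U = \frac{7}{3}$ ($U = - \frac{7 \left(-4 + 3\right)}{3} = - \frac{7 \left(-1\right)}{3} = \left(- \frac{1}{3}\right) \left(-7\right) = \frac{7}{3} \approx 2.3333$)
$S = - \frac{1}{1976}$ ($S = \frac{8}{-7 - 15801} = \frac{8}{-15808} = 8 \left(- \frac{1}{15808}\right) = - \frac{1}{1976} \approx -0.00050607$)
$y{\left(M,Y \right)} = 19$ ($y{\left(M,Y \right)} = - \frac{-45 - 12}{3} = \left(- \frac{1}{3}\right) \left(-57\right) = 19$)
$\left(S + y{\left(U,88 \right)}\right) - 29905 = \left(- \frac{1}{1976} + 19\right) - 29905 = \frac{37543}{1976} - 29905 = - \frac{59054737}{1976}$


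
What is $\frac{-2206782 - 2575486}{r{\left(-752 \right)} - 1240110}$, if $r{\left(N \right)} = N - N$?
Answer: $\frac{2391134}{620055} \approx 3.8563$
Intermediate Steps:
$r{\left(N \right)} = 0$
$\frac{-2206782 - 2575486}{r{\left(-752 \right)} - 1240110} = \frac{-2206782 - 2575486}{0 - 1240110} = - \frac{4782268}{-1240110} = \left(-4782268\right) \left(- \frac{1}{1240110}\right) = \frac{2391134}{620055}$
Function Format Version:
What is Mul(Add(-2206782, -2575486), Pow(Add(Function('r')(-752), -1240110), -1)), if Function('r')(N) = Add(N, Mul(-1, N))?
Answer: Rational(2391134, 620055) ≈ 3.8563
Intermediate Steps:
Function('r')(N) = 0
Mul(Add(-2206782, -2575486), Pow(Add(Function('r')(-752), -1240110), -1)) = Mul(Add(-2206782, -2575486), Pow(Add(0, -1240110), -1)) = Mul(-4782268, Pow(-1240110, -1)) = Mul(-4782268, Rational(-1, 1240110)) = Rational(2391134, 620055)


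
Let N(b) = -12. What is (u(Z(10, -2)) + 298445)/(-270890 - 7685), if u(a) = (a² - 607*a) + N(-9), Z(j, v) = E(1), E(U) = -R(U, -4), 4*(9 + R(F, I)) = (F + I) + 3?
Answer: -26641/25325 ≈ -1.0520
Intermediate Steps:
R(F, I) = -33/4 + F/4 + I/4 (R(F, I) = -9 + ((F + I) + 3)/4 = -9 + (3 + F + I)/4 = -9 + (¾ + F/4 + I/4) = -33/4 + F/4 + I/4)
E(U) = 37/4 - U/4 (E(U) = -(-33/4 + U/4 + (¼)*(-4)) = -(-33/4 + U/4 - 1) = -(-37/4 + U/4) = 37/4 - U/4)
Z(j, v) = 9 (Z(j, v) = 37/4 - ¼*1 = 37/4 - ¼ = 9)
u(a) = -12 + a² - 607*a (u(a) = (a² - 607*a) - 12 = -12 + a² - 607*a)
(u(Z(10, -2)) + 298445)/(-270890 - 7685) = ((-12 + 9² - 607*9) + 298445)/(-270890 - 7685) = ((-12 + 81 - 5463) + 298445)/(-278575) = (-5394 + 298445)*(-1/278575) = 293051*(-1/278575) = -26641/25325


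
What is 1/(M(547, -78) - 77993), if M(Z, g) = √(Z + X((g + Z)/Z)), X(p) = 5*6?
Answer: -77993/6082907472 - √577/6082907472 ≈ -1.2826e-5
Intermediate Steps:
X(p) = 30
M(Z, g) = √(30 + Z) (M(Z, g) = √(Z + 30) = √(30 + Z))
1/(M(547, -78) - 77993) = 1/(√(30 + 547) - 77993) = 1/(√577 - 77993) = 1/(-77993 + √577)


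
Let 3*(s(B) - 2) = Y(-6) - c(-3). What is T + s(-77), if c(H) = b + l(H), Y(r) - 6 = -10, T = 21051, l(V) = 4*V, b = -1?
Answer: 21056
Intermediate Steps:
Y(r) = -4 (Y(r) = 6 - 10 = -4)
c(H) = -1 + 4*H
s(B) = 5 (s(B) = 2 + (-4 - (-1 + 4*(-3)))/3 = 2 + (-4 - (-1 - 12))/3 = 2 + (-4 - 1*(-13))/3 = 2 + (-4 + 13)/3 = 2 + (⅓)*9 = 2 + 3 = 5)
T + s(-77) = 21051 + 5 = 21056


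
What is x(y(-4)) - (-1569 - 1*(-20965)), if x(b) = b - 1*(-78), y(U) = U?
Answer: -19322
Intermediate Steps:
x(b) = 78 + b (x(b) = b + 78 = 78 + b)
x(y(-4)) - (-1569 - 1*(-20965)) = (78 - 4) - (-1569 - 1*(-20965)) = 74 - (-1569 + 20965) = 74 - 1*19396 = 74 - 19396 = -19322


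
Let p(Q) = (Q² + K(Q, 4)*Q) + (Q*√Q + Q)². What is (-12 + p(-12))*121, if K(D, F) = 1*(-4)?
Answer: -169884 + 69696*I*√3 ≈ -1.6988e+5 + 1.2072e+5*I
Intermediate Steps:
K(D, F) = -4
p(Q) = Q² + (Q + Q^(3/2))² - 4*Q (p(Q) = (Q² - 4*Q) + (Q*√Q + Q)² = (Q² - 4*Q) + (Q^(3/2) + Q)² = (Q² - 4*Q) + (Q + Q^(3/2))² = Q² + (Q + Q^(3/2))² - 4*Q)
(-12 + p(-12))*121 = (-12 + ((-12)² + (-12 + (-12)^(3/2))² - 4*(-12)))*121 = (-12 + (144 + (-12 - 24*I*√3)² + 48))*121 = (-12 + (192 + (-12 - 24*I*√3)²))*121 = (180 + (-12 - 24*I*√3)²)*121 = 21780 + 121*(-12 - 24*I*√3)²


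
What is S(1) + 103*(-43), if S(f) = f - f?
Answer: -4429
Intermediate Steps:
S(f) = 0
S(1) + 103*(-43) = 0 + 103*(-43) = 0 - 4429 = -4429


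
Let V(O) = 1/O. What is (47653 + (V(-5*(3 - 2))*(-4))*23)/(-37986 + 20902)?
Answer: -238357/85420 ≈ -2.7904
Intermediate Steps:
V(O) = 1/O
(47653 + (V(-5*(3 - 2))*(-4))*23)/(-37986 + 20902) = (47653 + (-4/(-5*(3 - 2)))*23)/(-37986 + 20902) = (47653 + (-4/(-5*1))*23)/(-17084) = (47653 + (-4/(-5))*23)*(-1/17084) = (47653 - 1/5*(-4)*23)*(-1/17084) = (47653 + (4/5)*23)*(-1/17084) = (47653 + 92/5)*(-1/17084) = (238357/5)*(-1/17084) = -238357/85420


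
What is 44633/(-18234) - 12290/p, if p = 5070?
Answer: -15012839/3081546 ≈ -4.8719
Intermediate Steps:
44633/(-18234) - 12290/p = 44633/(-18234) - 12290/5070 = 44633*(-1/18234) - 12290*1/5070 = -44633/18234 - 1229/507 = -15012839/3081546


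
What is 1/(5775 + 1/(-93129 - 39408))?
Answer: 132537/765401174 ≈ 0.00017316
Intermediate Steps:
1/(5775 + 1/(-93129 - 39408)) = 1/(5775 + 1/(-132537)) = 1/(5775 - 1/132537) = 1/(765401174/132537) = 132537/765401174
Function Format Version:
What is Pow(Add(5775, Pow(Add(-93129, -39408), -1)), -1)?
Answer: Rational(132537, 765401174) ≈ 0.00017316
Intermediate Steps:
Pow(Add(5775, Pow(Add(-93129, -39408), -1)), -1) = Pow(Add(5775, Pow(-132537, -1)), -1) = Pow(Add(5775, Rational(-1, 132537)), -1) = Pow(Rational(765401174, 132537), -1) = Rational(132537, 765401174)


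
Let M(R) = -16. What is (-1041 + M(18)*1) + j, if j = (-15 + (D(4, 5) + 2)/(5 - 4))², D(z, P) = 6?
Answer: -1008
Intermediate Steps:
j = 49 (j = (-15 + (6 + 2)/(5 - 4))² = (-15 + 8/1)² = (-15 + 8*1)² = (-15 + 8)² = (-7)² = 49)
(-1041 + M(18)*1) + j = (-1041 - 16*1) + 49 = (-1041 - 16) + 49 = -1057 + 49 = -1008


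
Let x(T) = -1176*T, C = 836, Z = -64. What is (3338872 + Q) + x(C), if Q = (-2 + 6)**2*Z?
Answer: 2354712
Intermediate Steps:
Q = -1024 (Q = (-2 + 6)**2*(-64) = 4**2*(-64) = 16*(-64) = -1024)
(3338872 + Q) + x(C) = (3338872 - 1024) - 1176*836 = 3337848 - 983136 = 2354712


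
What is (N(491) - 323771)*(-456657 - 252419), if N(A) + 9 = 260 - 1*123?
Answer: 229487483868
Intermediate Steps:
N(A) = 128 (N(A) = -9 + (260 - 1*123) = -9 + (260 - 123) = -9 + 137 = 128)
(N(491) - 323771)*(-456657 - 252419) = (128 - 323771)*(-456657 - 252419) = -323643*(-709076) = 229487483868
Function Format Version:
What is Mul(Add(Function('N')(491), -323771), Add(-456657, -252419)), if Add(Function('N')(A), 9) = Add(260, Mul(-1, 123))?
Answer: 229487483868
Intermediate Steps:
Function('N')(A) = 128 (Function('N')(A) = Add(-9, Add(260, Mul(-1, 123))) = Add(-9, Add(260, -123)) = Add(-9, 137) = 128)
Mul(Add(Function('N')(491), -323771), Add(-456657, -252419)) = Mul(Add(128, -323771), Add(-456657, -252419)) = Mul(-323643, -709076) = 229487483868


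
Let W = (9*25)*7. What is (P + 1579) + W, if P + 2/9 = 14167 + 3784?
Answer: 189943/9 ≈ 21105.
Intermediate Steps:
W = 1575 (W = 225*7 = 1575)
P = 161557/9 (P = -2/9 + (14167 + 3784) = -2/9 + 17951 = 161557/9 ≈ 17951.)
(P + 1579) + W = (161557/9 + 1579) + 1575 = 175768/9 + 1575 = 189943/9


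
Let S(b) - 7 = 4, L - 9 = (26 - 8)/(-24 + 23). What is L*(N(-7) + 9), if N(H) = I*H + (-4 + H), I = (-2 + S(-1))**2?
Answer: 5121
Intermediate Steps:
L = -9 (L = 9 + (26 - 8)/(-24 + 23) = 9 + 18/(-1) = 9 + 18*(-1) = 9 - 18 = -9)
S(b) = 11 (S(b) = 7 + 4 = 11)
I = 81 (I = (-2 + 11)**2 = 9**2 = 81)
N(H) = -4 + 82*H (N(H) = 81*H + (-4 + H) = -4 + 82*H)
L*(N(-7) + 9) = -9*((-4 + 82*(-7)) + 9) = -9*((-4 - 574) + 9) = -9*(-578 + 9) = -9*(-569) = 5121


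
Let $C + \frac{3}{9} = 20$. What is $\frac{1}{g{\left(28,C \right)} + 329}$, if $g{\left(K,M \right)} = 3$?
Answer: $\frac{1}{332} \approx 0.003012$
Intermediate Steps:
$C = \frac{59}{3}$ ($C = - \frac{1}{3} + 20 = \frac{59}{3} \approx 19.667$)
$\frac{1}{g{\left(28,C \right)} + 329} = \frac{1}{3 + 329} = \frac{1}{332}$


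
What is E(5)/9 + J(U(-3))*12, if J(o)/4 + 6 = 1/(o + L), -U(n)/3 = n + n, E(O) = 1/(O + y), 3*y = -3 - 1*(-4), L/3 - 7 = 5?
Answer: -41341/144 ≈ -287.09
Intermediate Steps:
L = 36 (L = 21 + 3*5 = 21 + 15 = 36)
y = ⅓ (y = (-3 - 1*(-4))/3 = (-3 + 4)/3 = (⅓)*1 = ⅓ ≈ 0.33333)
E(O) = 1/(⅓ + O) (E(O) = 1/(O + ⅓) = 1/(⅓ + O))
U(n) = -6*n (U(n) = -3*(n + n) = -6*n)
J(o) = -24 + 4/(36 + o) (J(o) = -24 + 4/(o + 36) = -24 + 4/(36 + o))
E(5)/9 + J(U(-3))*12 = (3/(1 + 3*5))/9 + (4*(-215 - (-36)*(-3))/(36 - 6*(-3)))*12 = (3/(1 + 15))*(⅑) + (4*(-215 - 6*18)/(36 + 18))*12 = (3/16)*(⅑) + (4*(-215 - 108)/54)*12 = (3*(1/16))*(⅑) + (4*(1/54)*(-323))*12 = (3/16)*(⅑) - 646/27*12 = 1/48 - 2584/9 = -41341/144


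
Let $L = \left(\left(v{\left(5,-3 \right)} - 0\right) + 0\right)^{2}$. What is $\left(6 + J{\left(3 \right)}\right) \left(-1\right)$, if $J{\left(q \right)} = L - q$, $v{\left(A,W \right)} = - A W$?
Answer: $-228$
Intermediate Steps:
$v{\left(A,W \right)} = - A W$
$L = 225$ ($L = \left(\left(\left(-1\right) 5 \left(-3\right) - 0\right) + 0\right)^{2} = \left(\left(15 + 0\right) + 0\right)^{2} = \left(15 + 0\right)^{2} = 15^{2} = 225$)
$J{\left(q \right)} = 225 - q$
$\left(6 + J{\left(3 \right)}\right) \left(-1\right) = \left(6 + \left(225 - 3\right)\right) \left(-1\right) = \left(6 + 222\right) \left(-1\right) = 228 \left(-1\right) = -228$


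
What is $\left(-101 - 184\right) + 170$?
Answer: $-115$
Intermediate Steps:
$\left(-101 - 184\right) + 170 = -285 + 170 = -115$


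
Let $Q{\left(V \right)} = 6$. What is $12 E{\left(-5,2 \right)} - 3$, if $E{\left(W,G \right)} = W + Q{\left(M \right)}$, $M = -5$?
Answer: $9$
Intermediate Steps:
$E{\left(W,G \right)} = 6 + W$ ($E{\left(W,G \right)} = W + 6 = 6 + W$)
$12 E{\left(-5,2 \right)} - 3 = 12 \left(6 - 5\right) - 3 = 12 \cdot 1 - 3 = 12 - 3 = 9$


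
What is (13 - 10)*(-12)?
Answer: -36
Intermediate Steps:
(13 - 10)*(-12) = 3*(-12) = -36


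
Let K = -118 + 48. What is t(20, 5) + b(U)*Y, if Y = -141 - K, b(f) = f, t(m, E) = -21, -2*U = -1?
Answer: -113/2 ≈ -56.500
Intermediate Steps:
U = ½ (U = -½*(-1) = ½ ≈ 0.50000)
K = -70
Y = -71 (Y = -141 - 1*(-70) = -141 + 70 = -71)
t(20, 5) + b(U)*Y = -21 + (½)*(-71) = -21 - 71/2 = -113/2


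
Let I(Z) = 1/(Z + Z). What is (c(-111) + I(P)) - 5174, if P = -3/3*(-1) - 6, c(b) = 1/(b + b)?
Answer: -2871628/555 ≈ -5174.1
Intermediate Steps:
c(b) = 1/(2*b)
P = -5 (P = -3*1/3*(-1) - 6 = -1*(-1) - 6 = 1 - 6 = -5)
I(Z) = 1/(2*Z)
(c(-111) + I(P)) - 5174 = ((1/2)/(-111) + (1/2)/(-5)) - 5174 = ((1/2)*(-1/111) + (1/2)*(-1/5)) - 5174 = (-1/222 - 1/10) - 5174 = -58/555 - 5174 = -2871628/555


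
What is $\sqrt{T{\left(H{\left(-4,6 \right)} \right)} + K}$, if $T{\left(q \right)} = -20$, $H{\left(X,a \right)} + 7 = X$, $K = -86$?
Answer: $i \sqrt{106} \approx 10.296 i$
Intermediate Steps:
$H{\left(X,a \right)} = -7 + X$
$\sqrt{T{\left(H{\left(-4,6 \right)} \right)} + K} = \sqrt{-20 - 86} = \sqrt{-106} = i \sqrt{106}$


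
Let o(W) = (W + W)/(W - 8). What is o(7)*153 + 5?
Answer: -2137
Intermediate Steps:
o(W) = 2*W/(-8 + W) (o(W) = (2*W)/(-8 + W) = 2*W/(-8 + W))
o(7)*153 + 5 = (2*7/(-8 + 7))*153 + 5 = (2*7/(-1))*153 + 5 = (2*7*(-1))*153 + 5 = -14*153 + 5 = -2142 + 5 = -2137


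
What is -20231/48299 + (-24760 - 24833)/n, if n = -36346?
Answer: 1659976381/1755475454 ≈ 0.94560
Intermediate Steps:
-20231/48299 + (-24760 - 24833)/n = -20231/48299 + (-24760 - 24833)/(-36346) = -20231*1/48299 - 49593*(-1/36346) = -20231/48299 + 49593/36346 = 1659976381/1755475454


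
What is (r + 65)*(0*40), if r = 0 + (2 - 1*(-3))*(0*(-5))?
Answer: 0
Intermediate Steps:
r = 0 (r = 0 + (2 + 3)*0 = 0 + 5*0 = 0 + 0 = 0)
(r + 65)*(0*40) = (0 + 65)*(0*40) = 65*0 = 0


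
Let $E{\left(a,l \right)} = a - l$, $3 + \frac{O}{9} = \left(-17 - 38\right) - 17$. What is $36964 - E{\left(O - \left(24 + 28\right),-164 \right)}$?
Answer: $37527$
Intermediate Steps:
$O = -675$ ($O = -27 + 9 \left(\left(-17 - 38\right) - 17\right) = -27 + 9 \left(-55 - 17\right) = -27 + 9 \left(-72\right) = -27 - 648 = -675$)
$36964 - E{\left(O - \left(24 + 28\right),-164 \right)} = 36964 - \left(\left(-675 - \left(24 + 28\right)\right) - -164\right) = 36964 - \left(\left(-675 - 52\right) + 164\right) = 36964 - \left(-727 + 164\right) = 36964 - -563 = 36964 + 563 = 37527$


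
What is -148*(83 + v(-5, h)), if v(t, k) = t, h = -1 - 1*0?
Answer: -11544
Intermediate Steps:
h = -1 (h = -1 + 0 = -1)
-148*(83 + v(-5, h)) = -148*(83 - 5) = -148*78 = -11544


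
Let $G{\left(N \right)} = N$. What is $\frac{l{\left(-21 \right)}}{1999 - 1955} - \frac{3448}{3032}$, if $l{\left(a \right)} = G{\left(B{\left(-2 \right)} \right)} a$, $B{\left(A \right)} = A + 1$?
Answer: $- \frac{11005}{16676} \approx -0.65993$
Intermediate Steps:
$B{\left(A \right)} = 1 + A$
$l{\left(a \right)} = - a$ ($l{\left(a \right)} = \left(1 - 2\right) a = - a$)
$\frac{l{\left(-21 \right)}}{1999 - 1955} - \frac{3448}{3032} = \frac{\left(-1\right) \left(-21\right)}{1999 - 1955} - \frac{3448}{3032} = \frac{21}{1999 - 1955} - \frac{431}{379} = \frac{21}{44} - \frac{431}{379} = - \frac{11005}{16676}$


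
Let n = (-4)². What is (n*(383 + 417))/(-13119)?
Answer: -12800/13119 ≈ -0.97568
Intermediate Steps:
n = 16
(n*(383 + 417))/(-13119) = (16*(383 + 417))/(-13119) = (16*800)*(-1/13119) = 12800*(-1/13119) = -12800/13119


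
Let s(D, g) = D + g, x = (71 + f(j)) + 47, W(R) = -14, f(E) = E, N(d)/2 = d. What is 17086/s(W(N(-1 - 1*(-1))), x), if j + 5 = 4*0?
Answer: 17086/99 ≈ 172.59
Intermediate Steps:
j = -5 (j = -5 + 4*0 = -5 + 0 = -5)
N(d) = 2*d
x = 113 (x = (71 - 5) + 47 = 66 + 47 = 113)
17086/s(W(N(-1 - 1*(-1))), x) = 17086/(-14 + 113) = 17086/99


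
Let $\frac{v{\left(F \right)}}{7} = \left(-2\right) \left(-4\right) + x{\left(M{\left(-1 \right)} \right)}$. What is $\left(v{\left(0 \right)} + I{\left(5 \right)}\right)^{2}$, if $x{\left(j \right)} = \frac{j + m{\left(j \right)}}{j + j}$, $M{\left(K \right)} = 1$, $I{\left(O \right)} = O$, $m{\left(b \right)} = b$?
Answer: $4624$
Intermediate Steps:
$x{\left(j \right)} = 1$ ($x{\left(j \right)} = \frac{j + j}{j + j} = \frac{2 j}{2 j} = 2 j \frac{1}{2 j} = 1$)
$v{\left(F \right)} = 63$ ($v{\left(F \right)} = 7 \left(\left(-2\right) \left(-4\right) + 1\right) = 7 \left(8 + 1\right) = 7 \cdot 9 = 63$)
$\left(v{\left(0 \right)} + I{\left(5 \right)}\right)^{2} = \left(63 + 5\right)^{2} = 68^{2} = 4624$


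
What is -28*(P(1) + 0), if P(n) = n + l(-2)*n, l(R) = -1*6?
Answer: 140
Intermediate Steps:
l(R) = -6
P(n) = -5*n (P(n) = n - 6*n = -5*n)
-28*(P(1) + 0) = -28*(-5*1 + 0) = -28*(-5 + 0) = -28*(-5) = 140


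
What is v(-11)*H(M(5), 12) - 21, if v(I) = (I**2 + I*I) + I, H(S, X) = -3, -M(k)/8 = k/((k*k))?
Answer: -714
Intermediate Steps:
M(k) = -8/k (M(k) = -8*k/(k*k) = -8*k/(k**2) = -8*k/k**2 = -8/k)
v(I) = I + 2*I**2 (v(I) = (I**2 + I**2) + I = 2*I**2 + I = I + 2*I**2)
v(-11)*H(M(5), 12) - 21 = -11*(1 + 2*(-11))*(-3) - 21 = -11*(1 - 22)*(-3) - 21 = -11*(-21)*(-3) - 21 = 231*(-3) - 21 = -693 - 21 = -714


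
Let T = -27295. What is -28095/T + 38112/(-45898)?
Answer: 470259/2363747 ≈ 0.19895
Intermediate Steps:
-28095/T + 38112/(-45898) = -28095/(-27295) + 38112/(-45898) = -28095*(-1/27295) + 38112*(-1/45898) = 5619/5459 - 19056/22949 = 470259/2363747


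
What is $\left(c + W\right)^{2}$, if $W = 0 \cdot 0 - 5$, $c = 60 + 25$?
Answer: $6400$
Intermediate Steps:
$c = 85$
$W = -5$ ($W = 0 - 5 = -5$)
$\left(c + W\right)^{2} = \left(85 - 5\right)^{2} = 80^{2} = 6400$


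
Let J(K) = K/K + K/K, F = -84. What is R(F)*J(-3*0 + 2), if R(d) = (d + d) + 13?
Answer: -310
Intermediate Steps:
J(K) = 2 (J(K) = 1 + 1 = 2)
R(d) = 13 + 2*d (R(d) = 2*d + 13 = 13 + 2*d)
R(F)*J(-3*0 + 2) = (13 + 2*(-84))*2 = (13 - 168)*2 = -155*2 = -310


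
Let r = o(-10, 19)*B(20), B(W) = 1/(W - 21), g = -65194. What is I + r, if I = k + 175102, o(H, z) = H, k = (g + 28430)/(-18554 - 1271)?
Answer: 267048628/1525 ≈ 1.7511e+5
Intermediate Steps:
k = 2828/1525 (k = (-65194 + 28430)/(-18554 - 1271) = -36764/(-19825) = -36764*(-1/19825) = 2828/1525 ≈ 1.8544)
B(W) = 1/(-21 + W)
I = 267033378/1525 (I = 2828/1525 + 175102 = 267033378/1525 ≈ 1.7510e+5)
r = 10 (r = -10/(-21 + 20) = -10/(-1) = -10*(-1) = 10)
I + r = 267033378/1525 + 10 = 267048628/1525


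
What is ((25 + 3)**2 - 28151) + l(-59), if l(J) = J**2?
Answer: -23886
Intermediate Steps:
((25 + 3)**2 - 28151) + l(-59) = ((25 + 3)**2 - 28151) + (-59)**2 = (28**2 - 28151) + 3481 = (784 - 28151) + 3481 = -27367 + 3481 = -23886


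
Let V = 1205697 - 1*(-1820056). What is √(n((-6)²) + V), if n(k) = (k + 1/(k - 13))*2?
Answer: √1600661471/23 ≈ 1739.5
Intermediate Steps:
n(k) = 2*k + 2/(-13 + k) (n(k) = (k + 1/(-13 + k))*2 = 2*k + 2/(-13 + k))
V = 3025753 (V = 1205697 + 1820056 = 3025753)
√(n((-6)²) + V) = √(2*(1 + ((-6)²)² - 13*(-6)²)/(-13 + (-6)²) + 3025753) = √(2*(1 + 36² - 13*36)/(-13 + 36) + 3025753) = √(2*(1 + 1296 - 468)/23 + 3025753) = √(2*(1/23)*829 + 3025753) = √(1658/23 + 3025753) = √(69593977/23) = √1600661471/23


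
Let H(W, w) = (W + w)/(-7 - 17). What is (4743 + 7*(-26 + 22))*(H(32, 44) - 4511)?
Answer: -127705775/6 ≈ -2.1284e+7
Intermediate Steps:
H(W, w) = -W/24 - w/24 (H(W, w) = (W + w)/(-24) = (W + w)*(-1/24) = -W/24 - w/24)
(4743 + 7*(-26 + 22))*(H(32, 44) - 4511) = (4743 + 7*(-26 + 22))*((-1/24*32 - 1/24*44) - 4511) = (4743 + 7*(-4))*((-4/3 - 11/6) - 4511) = (4743 - 28)*(-19/6 - 4511) = 4715*(-27085/6) = -127705775/6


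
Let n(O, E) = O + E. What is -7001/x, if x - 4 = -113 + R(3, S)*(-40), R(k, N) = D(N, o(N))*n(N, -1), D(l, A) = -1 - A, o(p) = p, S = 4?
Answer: -7001/491 ≈ -14.259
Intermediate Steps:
n(O, E) = E + O
R(k, N) = (-1 + N)*(-1 - N) (R(k, N) = (-1 - N)*(-1 + N) = (-1 + N)*(-1 - N))
x = 491 (x = 4 + (-113 + (1 - 1*4²)*(-40)) = 4 + (-113 + (1 - 1*16)*(-40)) = 4 + (-113 + (1 - 16)*(-40)) = 4 + (-113 - 15*(-40)) = 4 + (-113 + 600) = 4 + 487 = 491)
-7001/x = -7001/491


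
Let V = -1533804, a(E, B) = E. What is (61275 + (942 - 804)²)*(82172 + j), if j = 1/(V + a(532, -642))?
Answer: 10119553599183777/1533272 ≈ 6.6000e+9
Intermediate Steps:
j = -1/1533272 (j = 1/(-1533804 + 532) = 1/(-1533272) = -1/1533272 ≈ -6.5220e-7)
(61275 + (942 - 804)²)*(82172 + j) = (61275 + (942 - 804)²)*(82172 - 1/1533272) = (61275 + 138²)*(125992026783/1533272) = (61275 + 19044)*(125992026783/1533272) = 80319*(125992026783/1533272) = 10119553599183777/1533272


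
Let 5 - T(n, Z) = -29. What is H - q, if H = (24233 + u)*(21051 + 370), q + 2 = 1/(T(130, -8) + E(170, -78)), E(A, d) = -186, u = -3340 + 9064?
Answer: 97539752649/152 ≈ 6.4171e+8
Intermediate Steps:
u = 5724
T(n, Z) = 34 (T(n, Z) = 5 - 1*(-29) = 5 + 29 = 34)
q = -305/152 (q = -2 + 1/(34 - 186) = -2 + 1/(-152) = -2 - 1/152 = -305/152 ≈ -2.0066)
H = 641708897 (H = (24233 + 5724)*(21051 + 370) = 29957*21421 = 641708897)
H - q = 641708897 - 1*(-305/152) = 641708897 + 305/152 = 97539752649/152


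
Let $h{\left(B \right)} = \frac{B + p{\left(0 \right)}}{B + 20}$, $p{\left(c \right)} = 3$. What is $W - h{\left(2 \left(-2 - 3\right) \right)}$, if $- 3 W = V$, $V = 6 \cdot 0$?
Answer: $\frac{7}{10} \approx 0.7$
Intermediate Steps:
$V = 0$
$W = 0$ ($W = \left(- \frac{1}{3}\right) 0 = 0$)
$h{\left(B \right)} = \frac{3 + B}{20 + B}$ ($h{\left(B \right)} = \frac{B + 3}{B + 20} = \frac{3 + B}{20 + B}$)
$W - h{\left(2 \left(-2 - 3\right) \right)} = 0 - \frac{3 + 2 \left(-2 - 3\right)}{20 + 2 \left(-2 - 3\right)} = 0 - \frac{3 + 2 \left(-5\right)}{20 + 2 \left(-5\right)} = 0 - \frac{3 - 10}{20 - 10} = 0 - \frac{1}{10} \left(-7\right) = 0 - - \frac{7}{10} = 0 + \frac{7}{10} = \frac{7}{10}$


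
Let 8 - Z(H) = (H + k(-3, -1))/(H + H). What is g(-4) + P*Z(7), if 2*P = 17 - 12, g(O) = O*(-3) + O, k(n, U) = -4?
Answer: 769/28 ≈ 27.464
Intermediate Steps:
g(O) = -2*O (g(O) = -3*O + O = -2*O)
P = 5/2 (P = (17 - 12)/2 = (½)*5 = 5/2 ≈ 2.5000)
Z(H) = 8 - (-4 + H)/(2*H) (Z(H) = 8 - (H - 4)/(H + H) = 8 - (-4 + H)/(2*H))
g(-4) + P*Z(7) = -2*(-4) + 5*(15/2 + 2/7)/2 = 8 + 5*(15/2 + 2*(⅐))/2 = 8 + 5*(15/2 + 2/7)/2 = 8 + (5/2)*(109/14) = 8 + 545/28 = 769/28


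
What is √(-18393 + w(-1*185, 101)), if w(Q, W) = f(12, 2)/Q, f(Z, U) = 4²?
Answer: I*√629503385/185 ≈ 135.62*I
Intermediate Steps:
f(Z, U) = 16
w(Q, W) = 16/Q
√(-18393 + w(-1*185, 101)) = √(-18393 + 16/((-1*185))) = √(-18393 + 16/(-185)) = √(-18393 + 16*(-1/185)) = √(-18393 - 16/185) = √(-3402721/185) = I*√629503385/185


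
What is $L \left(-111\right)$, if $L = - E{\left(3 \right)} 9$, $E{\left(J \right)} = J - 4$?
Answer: $-999$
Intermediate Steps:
$E{\left(J \right)} = -4 + J$
$L = 9$ ($L = - (-4 + 3) 9 = \left(-1\right) \left(-1\right) 9 = 1 \cdot 9 = 9$)
$L \left(-111\right) = 9 \left(-111\right) = -999$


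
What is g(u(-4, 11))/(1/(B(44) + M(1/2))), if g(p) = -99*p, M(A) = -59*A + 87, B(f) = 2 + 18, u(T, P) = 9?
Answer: -138105/2 ≈ -69053.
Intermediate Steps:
B(f) = 20
M(A) = 87 - 59*A
g(u(-4, 11))/(1/(B(44) + M(1/2))) = (-99*9)/(1/(20 + (87 - 59/2))) = -(95337 - 52569/2) = -891/(1/(20 + (87 - 59/2))) = -891/(1/(20 + 115/2)) = -891/(1/(155/2)) = -891/2/155 = -891*155/2 = -138105/2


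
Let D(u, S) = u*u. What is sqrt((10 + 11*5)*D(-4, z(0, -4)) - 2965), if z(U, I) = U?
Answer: 5*I*sqrt(77) ≈ 43.875*I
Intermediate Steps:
D(u, S) = u**2
sqrt((10 + 11*5)*D(-4, z(0, -4)) - 2965) = sqrt((10 + 11*5)*(-4)**2 - 2965) = sqrt((10 + 55)*16 - 2965) = sqrt(65*16 - 2965) = sqrt(1040 - 2965) = sqrt(-1925) = 5*I*sqrt(77)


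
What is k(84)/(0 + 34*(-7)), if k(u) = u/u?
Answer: -1/238 ≈ -0.0042017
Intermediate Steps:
k(u) = 1
k(84)/(0 + 34*(-7)) = 1/(0 + 34*(-7)) = 1/(0 - 238) = 1/(-238) = 1*(-1/238) = -1/238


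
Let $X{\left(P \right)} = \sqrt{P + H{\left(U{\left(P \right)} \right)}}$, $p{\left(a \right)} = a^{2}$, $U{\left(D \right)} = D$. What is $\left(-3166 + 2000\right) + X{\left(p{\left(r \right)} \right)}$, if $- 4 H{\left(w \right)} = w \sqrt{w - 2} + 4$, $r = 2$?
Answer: $-1166 + \sqrt{3 - \sqrt{2}} \approx -1164.7$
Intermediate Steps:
$H{\left(w \right)} = -1 - \frac{w \sqrt{-2 + w}}{4}$ ($H{\left(w \right)} = - \frac{w \sqrt{w - 2} + 4}{4} = - \frac{w \sqrt{-2 + w} + 4}{4} = - \frac{4 + w \sqrt{-2 + w}}{4} = -1 - \frac{w \sqrt{-2 + w}}{4}$)
$X{\left(P \right)} = \sqrt{-1 + P - \frac{P \sqrt{-2 + P}}{4}}$ ($X{\left(P \right)} = \sqrt{P - \left(1 + \frac{P \sqrt{-2 + P}}{4}\right)} = \sqrt{-1 + P - \frac{P \sqrt{-2 + P}}{4}}$)
$\left(-3166 + 2000\right) + X{\left(p{\left(r \right)} \right)} = \left(-3166 + 2000\right) + \frac{\sqrt{-4 + 4 \cdot 2^{2} - 2^{2} \sqrt{-2 + 2^{2}}}}{2} = -1166 + \frac{\sqrt{-4 + 4 \cdot 4 - 4 \sqrt{-2 + 4}}}{2} = -1166 + \frac{\sqrt{-4 + 16 - 4 \sqrt{2}}}{2} = -1166 + \frac{\sqrt{12 - 4 \sqrt{2}}}{2}$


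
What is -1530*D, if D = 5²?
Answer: -38250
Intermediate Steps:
D = 25
-1530*D = -1530*25 = -153*250 = -38250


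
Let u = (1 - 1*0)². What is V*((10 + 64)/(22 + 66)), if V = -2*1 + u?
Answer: -37/44 ≈ -0.84091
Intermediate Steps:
u = 1 (u = (1 + 0)² = 1² = 1)
V = -1 (V = -2*1 + 1 = -2 + 1 = -1)
V*((10 + 64)/(22 + 66)) = -(10 + 64)/(22 + 66) = -74/88 = -1*37/44 = -37/44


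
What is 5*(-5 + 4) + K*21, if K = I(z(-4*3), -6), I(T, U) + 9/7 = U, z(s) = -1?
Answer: -158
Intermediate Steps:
I(T, U) = -9/7 + U
K = -51/7 (K = -9/7 - 6 = -51/7 ≈ -7.2857)
5*(-5 + 4) + K*21 = 5*(-5 + 4) - 51/7*21 = 5*(-1) - 153 = -5 - 153 = -158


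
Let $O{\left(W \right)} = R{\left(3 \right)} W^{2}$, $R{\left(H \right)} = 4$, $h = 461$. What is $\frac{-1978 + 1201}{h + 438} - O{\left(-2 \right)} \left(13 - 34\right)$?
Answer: $\frac{301287}{899} \approx 335.14$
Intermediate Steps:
$O{\left(W \right)} = 4 W^{2}$
$\frac{-1978 + 1201}{h + 438} - O{\left(-2 \right)} \left(13 - 34\right) = \frac{-1978 + 1201}{461 + 438} - 4 \left(-2\right)^{2} \left(13 - 34\right) = - \frac{777}{899} - 4 \cdot 4 \left(-21\right) = \left(-777\right) \frac{1}{899} - 16 \left(-21\right) = - \frac{777}{899} - -336 = - \frac{777}{899} + 336 = \frac{301287}{899}$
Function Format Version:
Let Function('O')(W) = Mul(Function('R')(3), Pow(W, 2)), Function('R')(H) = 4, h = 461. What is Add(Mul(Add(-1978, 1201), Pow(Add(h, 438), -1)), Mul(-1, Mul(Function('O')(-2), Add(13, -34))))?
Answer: Rational(301287, 899) ≈ 335.14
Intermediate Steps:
Function('O')(W) = Mul(4, Pow(W, 2))
Add(Mul(Add(-1978, 1201), Pow(Add(h, 438), -1)), Mul(-1, Mul(Function('O')(-2), Add(13, -34)))) = Add(Mul(Add(-1978, 1201), Pow(Add(461, 438), -1)), Mul(-1, Mul(Mul(4, Pow(-2, 2)), Add(13, -34)))) = Add(Mul(-777, Pow(899, -1)), Mul(-1, Mul(Mul(4, 4), -21))) = Add(Mul(-777, Rational(1, 899)), Mul(-1, Mul(16, -21))) = Add(Rational(-777, 899), Mul(-1, -336)) = Add(Rational(-777, 899), 336) = Rational(301287, 899)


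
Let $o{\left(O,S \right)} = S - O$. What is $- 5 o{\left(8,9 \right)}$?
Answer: $-5$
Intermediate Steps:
$- 5 o{\left(8,9 \right)} = - 5 \left(9 - 8\right) = \left(-5\right) 1 = -5$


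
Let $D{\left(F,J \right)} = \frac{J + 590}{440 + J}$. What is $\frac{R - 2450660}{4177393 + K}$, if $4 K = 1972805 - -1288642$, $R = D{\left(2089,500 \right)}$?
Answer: $- \frac{460723862}{938637893} \approx -0.49084$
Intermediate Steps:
$D{\left(F,J \right)} = \frac{590 + J}{440 + J}$
$R = \frac{109}{94}$ ($R = \frac{590 + 500}{440 + 500} = \frac{1}{940} \cdot 1090 = \frac{109}{94} \approx 1.1596$)
$K = \frac{3261447}{4}$ ($K = \frac{1972805 - -1288642}{4} = \frac{1972805 + 1288642}{4} = \frac{1}{4} \cdot 3261447 = \frac{3261447}{4} \approx 8.1536 \cdot 10^{5}$)
$\frac{R - 2450660}{4177393 + K} = \frac{\frac{109}{94} - 2450660}{4177393 + \frac{3261447}{4}} = - \frac{230361931}{94 \cdot \frac{19971019}{4}} = \left(- \frac{230361931}{94}\right) \frac{4}{19971019} = - \frac{460723862}{938637893}$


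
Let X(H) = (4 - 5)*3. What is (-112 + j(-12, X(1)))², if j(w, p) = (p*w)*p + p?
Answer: 49729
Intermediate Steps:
X(H) = -3 (X(H) = -1*3 = -3)
j(w, p) = p + w*p² (j(w, p) = w*p² + p = p + w*p²)
(-112 + j(-12, X(1)))² = (-112 - 3*(1 - 3*(-12)))² = (-112 - 3*(1 + 36))² = (-112 - 3*37)² = (-112 - 111)² = (-223)² = 49729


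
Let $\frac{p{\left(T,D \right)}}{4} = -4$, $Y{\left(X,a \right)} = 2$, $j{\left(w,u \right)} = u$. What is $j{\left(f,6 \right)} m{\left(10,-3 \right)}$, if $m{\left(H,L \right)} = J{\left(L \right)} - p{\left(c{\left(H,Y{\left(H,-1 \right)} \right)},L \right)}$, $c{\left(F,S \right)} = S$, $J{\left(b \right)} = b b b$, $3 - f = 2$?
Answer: $-66$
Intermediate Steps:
$f = 1$ ($f = 3 - 2 = 1$)
$J{\left(b \right)} = b^{3}$ ($J{\left(b \right)} = b^{2} b = b^{3}$)
$p{\left(T,D \right)} = -16$ ($p{\left(T,D \right)} = 4 \left(-4\right) = -16$)
$m{\left(H,L \right)} = 16 + L^{3}$ ($m{\left(H,L \right)} = L^{3} - -16 = L^{3} + 16 = 16 + L^{3}$)
$j{\left(f,6 \right)} m{\left(10,-3 \right)} = 6 \left(16 + \left(-3\right)^{3}\right) = 6 \left(16 - 27\right) = 6 \left(-11\right) = -66$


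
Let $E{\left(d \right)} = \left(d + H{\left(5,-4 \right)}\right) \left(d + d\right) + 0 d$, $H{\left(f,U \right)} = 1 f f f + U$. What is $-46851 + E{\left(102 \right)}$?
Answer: $-1359$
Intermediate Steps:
$H{\left(f,U \right)} = U + f^{3}$ ($H{\left(f,U \right)} = 1 f^{2} f + U = f^{2} f + U = f^{3} + U = U + f^{3}$)
$E{\left(d \right)} = 2 d \left(121 + d\right)$ ($E{\left(d \right)} = \left(d - \left(4 - 5^{3}\right)\right) \left(d + d\right) + 0 d = \left(d + \left(-4 + 125\right)\right) 2 d + 0 = \left(d + 121\right) 2 d + 0 = \left(121 + d\right) 2 d + 0 = 2 d \left(121 + d\right) + 0 = 2 d \left(121 + d\right)$)
$-46851 + E{\left(102 \right)} = -46851 + 2 \cdot 102 \left(121 + 102\right) = -46851 + 2 \cdot 102 \cdot 223 = -46851 + 45492 = -1359$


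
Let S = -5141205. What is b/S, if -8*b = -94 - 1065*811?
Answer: -863809/41129640 ≈ -0.021002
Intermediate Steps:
b = 863809/8 (b = -(-94 - 1065*811)/8 = -(-94 - 863715)/8 = -⅛*(-863809) = 863809/8 ≈ 1.0798e+5)
b/S = (863809/8)/(-5141205) = (863809/8)*(-1/5141205) = -863809/41129640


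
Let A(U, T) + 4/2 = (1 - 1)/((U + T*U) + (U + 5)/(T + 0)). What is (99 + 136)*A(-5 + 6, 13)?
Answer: -470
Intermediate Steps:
A(U, T) = -2 (A(U, T) = -2 + (1 - 1)/((U + T*U) + (U + 5)/(T + 0)) = -2 + 0/((U + T*U) + (5 + U)/T) = -2 + 0/(U + T*U + (5 + U)/T) = -2 + 0 = -2)
(99 + 136)*A(-5 + 6, 13) = (99 + 136)*(-2) = 235*(-2) = -470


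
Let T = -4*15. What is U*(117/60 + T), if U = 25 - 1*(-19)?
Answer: -12771/5 ≈ -2554.2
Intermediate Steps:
U = 44 (U = 25 + 19 = 44)
T = -60
U*(117/60 + T) = 44*(117/60 - 60) = 44*(117*(1/60) - 60) = 44*(39/20 - 60) = 44*(-1161/20) = -12771/5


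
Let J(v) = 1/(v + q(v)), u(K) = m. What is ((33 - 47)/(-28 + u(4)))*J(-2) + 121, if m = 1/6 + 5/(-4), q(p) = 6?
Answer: 42271/349 ≈ 121.12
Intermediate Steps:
m = -13/12 (m = 1*(⅙) + 5*(-¼) = ⅙ - 5/4 = -13/12 ≈ -1.0833)
u(K) = -13/12
J(v) = 1/(6 + v) (J(v) = 1/(v + 6) = 1/(6 + v))
((33 - 47)/(-28 + u(4)))*J(-2) + 121 = ((33 - 47)/(-28 - 13/12))/(6 - 2) + 121 = -14/(-349/12)/4 + 121 = -14*(-12/349)*(¼) + 121 = (168/349)*(¼) + 121 = 42/349 + 121 = 42271/349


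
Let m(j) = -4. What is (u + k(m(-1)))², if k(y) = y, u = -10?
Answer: 196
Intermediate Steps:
(u + k(m(-1)))² = (-10 - 4)² = (-14)² = 196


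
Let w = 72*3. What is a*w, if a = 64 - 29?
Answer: 7560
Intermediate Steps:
w = 216
a = 35
a*w = 35*216 = 7560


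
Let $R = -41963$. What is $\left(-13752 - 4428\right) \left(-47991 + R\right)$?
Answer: $1635363720$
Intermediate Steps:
$\left(-13752 - 4428\right) \left(-47991 + R\right) = \left(-13752 - 4428\right) \left(-47991 - 41963\right) = \left(-18180\right) \left(-89954\right) = 1635363720$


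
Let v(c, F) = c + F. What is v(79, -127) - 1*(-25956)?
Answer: 25908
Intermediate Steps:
v(c, F) = F + c
v(79, -127) - 1*(-25956) = (-127 + 79) - 1*(-25956) = -48 + 25956 = 25908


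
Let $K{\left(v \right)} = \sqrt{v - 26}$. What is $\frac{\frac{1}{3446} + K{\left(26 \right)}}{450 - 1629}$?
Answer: $- \frac{1}{4062834} \approx -2.4613 \cdot 10^{-7}$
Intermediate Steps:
$K{\left(v \right)} = \sqrt{-26 + v}$
$\frac{\frac{1}{3446} + K{\left(26 \right)}}{450 - 1629} = \frac{\frac{1}{3446} + \sqrt{-26 + 26}}{450 - 1629} = \frac{\frac{1}{3446} + \sqrt{0}}{-1179} = \left(\frac{1}{3446} + 0\right) \left(- \frac{1}{1179}\right) = \frac{1}{3446} \left(- \frac{1}{1179}\right) = - \frac{1}{4062834}$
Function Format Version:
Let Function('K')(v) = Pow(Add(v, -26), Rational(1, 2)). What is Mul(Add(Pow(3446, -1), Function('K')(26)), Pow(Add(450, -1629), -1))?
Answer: Rational(-1, 4062834) ≈ -2.4613e-7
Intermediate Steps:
Function('K')(v) = Pow(Add(-26, v), Rational(1, 2))
Mul(Add(Pow(3446, -1), Function('K')(26)), Pow(Add(450, -1629), -1)) = Mul(Add(Pow(3446, -1), Pow(Add(-26, 26), Rational(1, 2))), Pow(Add(450, -1629), -1)) = Mul(Add(Rational(1, 3446), Pow(0, Rational(1, 2))), Pow(-1179, -1)) = Mul(Add(Rational(1, 3446), 0), Rational(-1, 1179)) = Mul(Rational(1, 3446), Rational(-1, 1179)) = Rational(-1, 4062834)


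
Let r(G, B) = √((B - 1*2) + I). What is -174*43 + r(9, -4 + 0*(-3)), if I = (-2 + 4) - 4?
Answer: -7482 + 2*I*√2 ≈ -7482.0 + 2.8284*I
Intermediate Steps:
I = -2 (I = 2 - 4 = -2)
r(G, B) = √(-4 + B) (r(G, B) = √((B - 1*2) - 2) = √((B - 2) - 2) = √((-2 + B) - 2) = √(-4 + B))
-174*43 + r(9, -4 + 0*(-3)) = -174*43 + √(-4 + (-4 + 0*(-3))) = -7482 + √(-4 + (-4 + 0)) = -7482 + √(-4 - 4) = -7482 + √(-8) = -7482 + 2*I*√2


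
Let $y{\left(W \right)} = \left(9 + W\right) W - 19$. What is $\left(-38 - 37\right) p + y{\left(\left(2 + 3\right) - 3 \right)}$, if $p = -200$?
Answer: $15003$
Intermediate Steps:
$y{\left(W \right)} = -19 + W \left(9 + W\right)$ ($y{\left(W \right)} = W \left(9 + W\right) - 19 = -19 + W \left(9 + W\right)$)
$\left(-38 - 37\right) p + y{\left(\left(2 + 3\right) - 3 \right)} = \left(-38 - 37\right) \left(-200\right) + \left(-19 + \left(\left(2 + 3\right) - 3\right)^{2} + 9 \left(\left(2 + 3\right) - 3\right)\right) = \left(-38 - 37\right) \left(-200\right) + \left(-19 + \left(5 - 3\right)^{2} + 9 \left(5 - 3\right)\right) = \left(-75\right) \left(-200\right) + \left(-19 + 2^{2} + 9 \cdot 2\right) = 15000 + \left(-19 + 4 + 18\right) = 15000 + 3 = 15003$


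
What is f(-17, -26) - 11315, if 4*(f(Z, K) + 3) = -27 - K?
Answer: -45273/4 ≈ -11318.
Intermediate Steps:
f(Z, K) = -39/4 - K/4 (f(Z, K) = -3 + (-27 - K)/4 = -3 + (-27/4 - K/4) = -39/4 - K/4)
f(-17, -26) - 11315 = (-39/4 - ¼*(-26)) - 11315 = (-39/4 + 13/2) - 11315 = -13/4 - 11315 = -45273/4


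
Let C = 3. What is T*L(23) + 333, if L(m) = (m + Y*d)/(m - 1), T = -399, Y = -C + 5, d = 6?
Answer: -6639/22 ≈ -301.77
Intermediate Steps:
Y = 2 (Y = -1*3 + 5 = -3 + 5 = 2)
L(m) = (12 + m)/(-1 + m) (L(m) = (m + 2*6)/(m - 1) = (m + 12)/(-1 + m) = (12 + m)/(-1 + m))
T*L(23) + 333 = -399*(12 + 23)/(-1 + 23) + 333 = -399*35/22 + 333 = -13965/22 + 333 = -6639/22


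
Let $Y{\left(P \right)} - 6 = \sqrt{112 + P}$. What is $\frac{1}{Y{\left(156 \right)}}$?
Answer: $- \frac{3}{116} + \frac{\sqrt{67}}{116} \approx 0.044701$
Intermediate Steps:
$Y{\left(P \right)} = 6 + \sqrt{112 + P}$
$\frac{1}{Y{\left(156 \right)}} = \frac{1}{6 + \sqrt{112 + 156}} = \frac{1}{6 + \sqrt{268}} = \frac{1}{6 + 2 \sqrt{67}}$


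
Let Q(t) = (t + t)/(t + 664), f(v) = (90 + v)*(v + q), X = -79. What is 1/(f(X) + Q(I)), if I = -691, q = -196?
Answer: -27/80293 ≈ -0.00033627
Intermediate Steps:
f(v) = (-196 + v)*(90 + v) (f(v) = (90 + v)*(v - 196) = (90 + v)*(-196 + v) = (-196 + v)*(90 + v))
Q(t) = 2*t/(664 + t) (Q(t) = (2*t)/(664 + t) = 2*t/(664 + t))
1/(f(X) + Q(I)) = 1/((-17640 + (-79)² - 106*(-79)) + 2*(-691)/(664 - 691)) = 1/((-17640 + 6241 + 8374) + 2*(-691)/(-27)) = 1/(-3025 + 2*(-691)*(-1/27)) = 1/(-3025 + 1382/27) = 1/(-80293/27) = -27/80293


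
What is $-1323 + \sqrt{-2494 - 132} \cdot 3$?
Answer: $-1323 + 3 i \sqrt{2626} \approx -1323.0 + 153.73 i$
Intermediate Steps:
$-1323 + \sqrt{-2494 - 132} \cdot 3 = -1323 + \sqrt{-2626} \cdot 3 = -1323 + i \sqrt{2626} \cdot 3 = -1323 + 3 i \sqrt{2626}$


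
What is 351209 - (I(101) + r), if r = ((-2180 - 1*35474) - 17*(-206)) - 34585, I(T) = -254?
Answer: 420200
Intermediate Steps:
r = -68737 (r = ((-2180 - 35474) + 3502) - 34585 = (-37654 + 3502) - 34585 = -34152 - 34585 = -68737)
351209 - (I(101) + r) = 351209 - (-254 - 68737) = 351209 - 1*(-68991) = 351209 + 68991 = 420200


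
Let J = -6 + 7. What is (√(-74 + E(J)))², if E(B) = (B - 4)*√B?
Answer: -77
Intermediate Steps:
J = 1
E(B) = √B*(-4 + B) (E(B) = (-4 + B)*√B = √B*(-4 + B))
(√(-74 + E(J)))² = (√(-74 + √1*(-4 + 1)))² = (√(-74 + 1*(-3)))² = (√(-74 - 3))² = (√(-77))² = (I*√77)² = -77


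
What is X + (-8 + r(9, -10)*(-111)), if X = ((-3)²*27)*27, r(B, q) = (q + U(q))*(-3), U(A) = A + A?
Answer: -3437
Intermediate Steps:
U(A) = 2*A
r(B, q) = -9*q (r(B, q) = (q + 2*q)*(-3) = (3*q)*(-3) = -9*q)
X = 6561 (X = (9*27)*27 = 243*27 = 6561)
X + (-8 + r(9, -10)*(-111)) = 6561 + (-8 - 9*(-10)*(-111)) = 6561 + (-8 + 90*(-111)) = 6561 + (-8 - 9990) = 6561 - 9998 = -3437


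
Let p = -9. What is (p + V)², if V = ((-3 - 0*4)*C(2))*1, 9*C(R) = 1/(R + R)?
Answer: 11881/144 ≈ 82.507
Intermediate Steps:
C(R) = 1/(18*R) (C(R) = 1/(9*(R + R)) = 1/(9*((2*R))) = (1/(2*R))/9 = 1/(18*R))
V = -1/12 (V = ((-3 - 0*4)*((1/18)/2))*1 = ((-3 - 1*0)*((1/18)*(½)))*1 = ((-3 + 0)*(1/36))*1 = -3*1/36*1 = -1/12*1 = -1/12 ≈ -0.083333)
(p + V)² = (-9 - 1/12)² = (-109/12)² = 11881/144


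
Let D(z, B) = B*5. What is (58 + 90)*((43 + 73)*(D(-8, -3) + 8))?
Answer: -120176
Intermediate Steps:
D(z, B) = 5*B
(58 + 90)*((43 + 73)*(D(-8, -3) + 8)) = (58 + 90)*((43 + 73)*(5*(-3) + 8)) = 148*(116*(-15 + 8)) = 148*(116*(-7)) = 148*(-812) = -120176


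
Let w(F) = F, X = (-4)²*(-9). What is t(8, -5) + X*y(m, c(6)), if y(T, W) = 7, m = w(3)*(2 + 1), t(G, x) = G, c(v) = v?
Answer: -1000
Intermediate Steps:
X = -144 (X = 16*(-9) = -144)
m = 9 (m = 3*(2 + 1) = 3*3 = 9)
t(8, -5) + X*y(m, c(6)) = 8 - 144*7 = 8 - 1008 = -1000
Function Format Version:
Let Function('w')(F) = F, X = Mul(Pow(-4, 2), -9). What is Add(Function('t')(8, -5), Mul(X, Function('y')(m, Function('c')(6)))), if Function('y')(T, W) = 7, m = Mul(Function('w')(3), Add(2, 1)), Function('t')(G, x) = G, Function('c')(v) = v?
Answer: -1000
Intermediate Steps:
X = -144 (X = Mul(16, -9) = -144)
m = 9 (m = Mul(3, Add(2, 1)) = Mul(3, 3) = 9)
Add(Function('t')(8, -5), Mul(X, Function('y')(m, Function('c')(6)))) = Add(8, Mul(-144, 7)) = Add(8, -1008) = -1000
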